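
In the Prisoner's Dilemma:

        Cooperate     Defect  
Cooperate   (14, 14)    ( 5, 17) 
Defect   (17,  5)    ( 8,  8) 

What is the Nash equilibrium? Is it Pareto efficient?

(Defect, Defect) is NE; not Pareto efficient

Work:
Defect dominates Cooperate for both players:
If P2 cooperates: Defect (17) > Cooperate (14)
If P2 defects: Defect (8) > Cooperate (5)
NE: (Defect, Defect) with payoff (8, 8)
But (Cooperate, Cooperate) = (14, 14) Pareto dominates (8, 8)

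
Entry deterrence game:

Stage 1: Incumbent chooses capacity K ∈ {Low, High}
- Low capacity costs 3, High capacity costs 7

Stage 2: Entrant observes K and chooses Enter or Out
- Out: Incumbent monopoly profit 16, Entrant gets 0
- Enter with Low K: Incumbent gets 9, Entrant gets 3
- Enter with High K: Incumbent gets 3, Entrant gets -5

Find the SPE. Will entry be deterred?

SPE: (High, Enter|Low, Out|High); Entry deterred. Incumbent net profit = 9

Work:
After Low K: Entrant enters (3 > 0)
After High K: Entrant stays out (-5 < 0)
Incumbent: Low → 9−3=6, High → 16−7=9
Incumbent chooses High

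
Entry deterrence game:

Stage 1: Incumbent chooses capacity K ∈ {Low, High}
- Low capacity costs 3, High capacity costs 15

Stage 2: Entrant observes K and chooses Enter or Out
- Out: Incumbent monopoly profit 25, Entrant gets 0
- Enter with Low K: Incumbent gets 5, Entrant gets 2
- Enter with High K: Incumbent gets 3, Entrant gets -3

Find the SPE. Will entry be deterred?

SPE: (High, Enter|Low, Out|High); Entry deterred. Incumbent net profit = 10

Work:
After Low K: Entrant enters (2 > 0)
After High K: Entrant stays out (-3 < 0)
Incumbent: Low → 5−3=2, High → 25−15=10
Incumbent chooses High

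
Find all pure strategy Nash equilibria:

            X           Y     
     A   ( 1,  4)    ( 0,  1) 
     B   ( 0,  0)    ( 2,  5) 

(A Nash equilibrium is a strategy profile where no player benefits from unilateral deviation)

Nash equilibrium: (A, X), (B, Y)

Work:
Best responses:
  P1 vs X: payoffs [1, 0] → best response A (payoff 1)
  P1 vs Y: payoffs [0, 2] → best response B (payoff 2)
  P2 vs A: payoffs [4, 1] → best response X (payoff 4)
  P2 vs B: payoffs [0, 5] → best response Y (payoff 5)
Mutual best responses: (A,X), (B,Y) → Nash equilibria.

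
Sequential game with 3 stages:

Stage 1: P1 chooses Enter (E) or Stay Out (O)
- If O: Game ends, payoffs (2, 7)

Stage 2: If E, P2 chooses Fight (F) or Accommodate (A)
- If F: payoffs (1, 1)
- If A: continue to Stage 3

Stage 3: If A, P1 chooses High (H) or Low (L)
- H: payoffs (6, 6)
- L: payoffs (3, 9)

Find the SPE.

SPE: (E, A, H); Outcome (6, 6)

Work:
Stage 3: P1 chooses H (6 vs 3)
Stage 2: P2: F->1, A->6 (anticipating H). Choose A
Stage 1: P1: O->2, E->6 (anticipating A, H). Choose E
SPE path: E -> A -> H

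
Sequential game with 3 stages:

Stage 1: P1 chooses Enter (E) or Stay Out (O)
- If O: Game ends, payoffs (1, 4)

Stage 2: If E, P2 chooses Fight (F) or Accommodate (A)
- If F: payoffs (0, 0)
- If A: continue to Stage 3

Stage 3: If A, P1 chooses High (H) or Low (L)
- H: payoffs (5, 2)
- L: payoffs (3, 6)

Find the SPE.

SPE: (E, A, H); Outcome (5, 2)

Work:
Stage 3: P1 chooses H (5 vs 3)
Stage 2: P2: F->0, A->2 (anticipating H). Choose A
Stage 1: P1: O->1, E->5 (anticipating A, H). Choose E
SPE path: E -> A -> H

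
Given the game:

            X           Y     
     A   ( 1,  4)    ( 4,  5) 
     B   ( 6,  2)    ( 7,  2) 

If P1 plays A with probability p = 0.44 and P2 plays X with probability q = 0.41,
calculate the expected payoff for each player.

E[P1] = 4.9092, E[P2] = 3.1396

Work:
E[P1] = p·q·π₁(A,X) + p·(1-q)·π₁(A,Y) + (1-p)·q·π₁(B,X) + (1-p)·(1-q)·π₁(B,Y)
= 0.44·0.41·1 + 0.44·0.59·4 + 0.56·0.41·6 + 0.56·0.59·7
= 4.9092

E[P2] = 3.1396 (similar calculation)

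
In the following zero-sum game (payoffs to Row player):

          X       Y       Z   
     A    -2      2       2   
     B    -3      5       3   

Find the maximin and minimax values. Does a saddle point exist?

Maximin = -2, Minimax = -2, Saddle: True

Work:
Row minimums: [-2, -3] → maximin = -2
Column maximums: [-2, 5, 3] → minimax = -2
Saddle point exists! Game value = -2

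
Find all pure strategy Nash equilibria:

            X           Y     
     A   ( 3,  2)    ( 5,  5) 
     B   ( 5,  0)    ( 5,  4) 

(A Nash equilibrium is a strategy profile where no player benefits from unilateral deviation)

Nash equilibrium: (A, Y), (B, Y)

Work:
Best responses:
  P1 vs X: payoffs [3, 5] → best response B (payoff 5)
  P1 vs Y: payoffs [5, 5] → best response A/B (payoff 5)
  P2 vs A: payoffs [2, 5] → best response Y (payoff 5)
  P2 vs B: payoffs [0, 4] → best response Y (payoff 4)
Mutual best responses: (A,Y), (B,Y) → Nash equilibria.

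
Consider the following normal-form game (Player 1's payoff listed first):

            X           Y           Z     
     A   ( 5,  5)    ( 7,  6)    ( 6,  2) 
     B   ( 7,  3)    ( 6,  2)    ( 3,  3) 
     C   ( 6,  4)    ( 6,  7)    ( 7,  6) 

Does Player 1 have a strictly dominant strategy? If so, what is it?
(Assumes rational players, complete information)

No strictly dominant strategy exists for Player 1

Work:
A strategy strictly dominates another if it gives a strictly higher payoff against every opponent action. Compare each pair of P1's strategies column-by-column:
  A vs B: [5 vs 7, 7 vs 6, 6 vs 3] → A does not strictly dominate B (column X: 5 ≤ 7)
  A vs C: [5 vs 6, 7 vs 6, 6 vs 7] → A does not strictly dominate C (column X: 5 ≤ 6)
  B vs A: [7 vs 5, 6 vs 7, 3 vs 6] → B does not strictly dominate A (column Y: 6 ≤ 7)
  B vs C: [7 vs 6, 6 vs 6, 3 vs 7] → B does not strictly dominate C (column Y: 6 ≤ 6)
  C vs A: [6 vs 5, 6 vs 7, 7 vs 6] → C does not strictly dominate A (column Y: 6 ≤ 7)
  C vs B: [6 vs 7, 6 vs 6, 7 vs 3] → C does not strictly dominate B (column X: 6 ≤ 7)
No single strategy strictly dominates all others → no strictly dominant strategy.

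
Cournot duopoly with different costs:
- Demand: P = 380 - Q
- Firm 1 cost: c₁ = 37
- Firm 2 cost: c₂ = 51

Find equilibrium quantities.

q₁* = 119.0, q₂* = 105.0

Work:
Reaction: q₁ = (380 - 37 - q₂)/2
Reaction: q₂ = (380 - 51 - q₁)/2
Solve simultaneously:
q₁* = (380 - 2×37 + 51)/3 = 119.0
q₂* = (380 - 2×51 + 37)/3 = 105.0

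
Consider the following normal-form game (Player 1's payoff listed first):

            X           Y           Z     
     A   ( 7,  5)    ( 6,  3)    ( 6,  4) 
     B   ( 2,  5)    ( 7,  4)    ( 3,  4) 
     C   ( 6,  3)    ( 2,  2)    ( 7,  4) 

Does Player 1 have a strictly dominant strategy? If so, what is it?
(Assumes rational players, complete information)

No strictly dominant strategy exists for Player 1

Work:
A strategy strictly dominates another if it gives a strictly higher payoff against every opponent action. Compare each pair of P1's strategies column-by-column:
  A vs B: [7 vs 2, 6 vs 7, 6 vs 3] → A does not strictly dominate B (column Y: 6 ≤ 7)
  A vs C: [7 vs 6, 6 vs 2, 6 vs 7] → A does not strictly dominate C (column Z: 6 ≤ 7)
  B vs A: [2 vs 7, 7 vs 6, 3 vs 6] → B does not strictly dominate A (column X: 2 ≤ 7)
  B vs C: [2 vs 6, 7 vs 2, 3 vs 7] → B does not strictly dominate C (column X: 2 ≤ 6)
  C vs A: [6 vs 7, 2 vs 6, 7 vs 6] → C does not strictly dominate A (column X: 6 ≤ 7)
  C vs B: [6 vs 2, 2 vs 7, 7 vs 3] → C does not strictly dominate B (column Y: 2 ≤ 7)
No single strategy strictly dominates all others → no strictly dominant strategy.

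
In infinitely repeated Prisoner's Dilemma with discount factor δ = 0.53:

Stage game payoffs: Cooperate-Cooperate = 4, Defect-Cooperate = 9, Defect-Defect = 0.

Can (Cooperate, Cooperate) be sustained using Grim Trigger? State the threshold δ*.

δ* = 0.5556; since δ = 0.53 < 0.5556, cooperation cannot be sustained

Work:
For Grim Trigger:
Cooperate forever: 4/(1-δ)
Defect then punished: 9 + 0·δ/(1-δ)
Need: 4/(1-δ) ≥ 9 + 0·δ/(1-δ)
Solving: δ ≥ (T-R)/(T-P) = (9-4)/(9-0) = 0.5556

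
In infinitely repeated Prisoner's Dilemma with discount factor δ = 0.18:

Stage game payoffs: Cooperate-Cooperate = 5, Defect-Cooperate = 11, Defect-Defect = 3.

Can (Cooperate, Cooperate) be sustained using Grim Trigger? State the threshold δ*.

δ* = 0.75; since δ = 0.18 < 0.75, cooperation cannot be sustained

Work:
For Grim Trigger:
Cooperate forever: 5/(1-δ)
Defect then punished: 11 + 3·δ/(1-δ)
Need: 5/(1-δ) ≥ 11 + 3·δ/(1-δ)
Solving: δ ≥ (T-R)/(T-P) = (11-5)/(11-3) = 0.75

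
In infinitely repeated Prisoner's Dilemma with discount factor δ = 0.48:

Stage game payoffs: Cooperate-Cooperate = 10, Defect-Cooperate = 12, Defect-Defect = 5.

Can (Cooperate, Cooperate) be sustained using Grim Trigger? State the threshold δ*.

δ* = 0.2857; since δ = 0.48 ≥ 0.2857, cooperation can be sustained

Work:
For Grim Trigger:
Cooperate forever: 10/(1-δ)
Defect then punished: 12 + 5·δ/(1-δ)
Need: 10/(1-δ) ≥ 12 + 5·δ/(1-δ)
Solving: δ ≥ (T-R)/(T-P) = (12-10)/(12-5) = 0.2857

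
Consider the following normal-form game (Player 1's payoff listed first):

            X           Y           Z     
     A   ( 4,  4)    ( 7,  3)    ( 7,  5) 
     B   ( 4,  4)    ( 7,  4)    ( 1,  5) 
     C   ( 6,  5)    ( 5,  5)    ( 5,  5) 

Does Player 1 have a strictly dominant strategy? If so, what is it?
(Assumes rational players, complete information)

No strictly dominant strategy exists for Player 1

Work:
A strategy strictly dominates another if it gives a strictly higher payoff against every opponent action. Compare each pair of P1's strategies column-by-column:
  A vs B: [4 vs 4, 7 vs 7, 7 vs 1] → A does not strictly dominate B (column X: 4 ≤ 4)
  A vs C: [4 vs 6, 7 vs 5, 7 vs 5] → A does not strictly dominate C (column X: 4 ≤ 6)
  B vs A: [4 vs 4, 7 vs 7, 1 vs 7] → B does not strictly dominate A (column X: 4 ≤ 4)
  B vs C: [4 vs 6, 7 vs 5, 1 vs 5] → B does not strictly dominate C (column X: 4 ≤ 6)
  C vs A: [6 vs 4, 5 vs 7, 5 vs 7] → C does not strictly dominate A (column Y: 5 ≤ 7)
  C vs B: [6 vs 4, 5 vs 7, 5 vs 1] → C does not strictly dominate B (column Y: 5 ≤ 7)
No single strategy strictly dominates all others → no strictly dominant strategy.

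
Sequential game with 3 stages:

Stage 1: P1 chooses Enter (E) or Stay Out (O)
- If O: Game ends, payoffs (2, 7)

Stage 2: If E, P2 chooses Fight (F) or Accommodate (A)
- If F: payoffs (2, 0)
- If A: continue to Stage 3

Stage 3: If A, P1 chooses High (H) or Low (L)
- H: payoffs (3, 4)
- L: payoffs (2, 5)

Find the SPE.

SPE: (E, A, H); Outcome (3, 4)

Work:
Stage 3: P1 chooses H (3 vs 2)
Stage 2: P2: F->0, A->4 (anticipating H). Choose A
Stage 1: P1: O->2, E->3 (anticipating A, H). Choose E
SPE path: E -> A -> H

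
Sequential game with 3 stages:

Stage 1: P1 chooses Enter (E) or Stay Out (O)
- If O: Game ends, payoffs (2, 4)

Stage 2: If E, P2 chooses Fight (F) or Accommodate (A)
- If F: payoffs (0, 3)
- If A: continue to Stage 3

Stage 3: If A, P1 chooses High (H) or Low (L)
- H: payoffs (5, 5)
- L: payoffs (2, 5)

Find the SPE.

SPE: (E, A, H); Outcome (5, 5)

Work:
Stage 3: P1 chooses H (5 vs 2)
Stage 2: P2: F->3, A->5 (anticipating H). Choose A
Stage 1: P1: O->2, E->5 (anticipating A, H). Choose E
SPE path: E -> A -> H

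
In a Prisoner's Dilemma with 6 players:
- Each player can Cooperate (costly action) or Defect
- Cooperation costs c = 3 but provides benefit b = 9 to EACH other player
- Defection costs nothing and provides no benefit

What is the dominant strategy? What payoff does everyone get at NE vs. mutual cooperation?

Dominant: Defect; NE payoff = 0; Coop payoff = 42

Work:
Defect dominates (saves cost c = 3, benefit to others is external)
NE: All defect → everyone gets 0
If all cooperate: each receives (5)×9 - 3 = 42
Social dilemma: 42 > 0 but NE gives 0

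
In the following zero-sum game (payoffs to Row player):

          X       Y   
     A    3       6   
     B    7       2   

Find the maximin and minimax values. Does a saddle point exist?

Maximin = 3, Minimax = 6, Saddle: False

Work:
Row minimums: [3, 2] → maximin = 3
Column maximums: [7, 6] → minimax = 6
No saddle point (maximin ≠ minimax). Mixed strategy needed.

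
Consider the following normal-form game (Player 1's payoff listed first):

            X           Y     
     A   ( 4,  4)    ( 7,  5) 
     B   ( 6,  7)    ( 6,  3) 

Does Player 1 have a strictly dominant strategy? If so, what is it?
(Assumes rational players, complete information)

No strictly dominant strategy exists for Player 1

Work:
A strategy strictly dominates another if it gives a strictly higher payoff against every opponent action. Compare each pair of P1's strategies column-by-column:
  A vs B: [4 vs 6, 7 vs 6] → A does not strictly dominate B (column X: 4 ≤ 6)
  B vs A: [6 vs 4, 6 vs 7] → B does not strictly dominate A (column Y: 6 ≤ 7)
No single strategy strictly dominates all others → no strictly dominant strategy.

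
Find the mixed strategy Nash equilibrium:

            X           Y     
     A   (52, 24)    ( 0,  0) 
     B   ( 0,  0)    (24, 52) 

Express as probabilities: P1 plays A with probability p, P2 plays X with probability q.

p = 0.6842, q = 0.3158

Work:
Find probabilities that make opponent indifferent:
P2 chooses q to make P1 indifferent between A and B
P1 chooses p to make P2 indifferent between X and Y
Mixed NE: P1 plays (A: 0.6842, B: 0.3158), P2 plays (X: 0.3158, Y: 0.6842)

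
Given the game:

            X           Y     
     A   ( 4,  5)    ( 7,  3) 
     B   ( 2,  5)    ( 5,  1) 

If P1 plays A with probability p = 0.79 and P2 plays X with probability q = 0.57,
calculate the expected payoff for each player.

E[P1] = 4.87, E[P2] = 3.9594

Work:
E[P1] = p·q·π₁(A,X) + p·(1-q)·π₁(A,Y) + (1-p)·q·π₁(B,X) + (1-p)·(1-q)·π₁(B,Y)
= 0.79·0.57·4 + 0.79·0.43·7 + 0.21·0.57·2 + 0.21·0.43·5
= 4.87

E[P2] = 3.9594 (similar calculation)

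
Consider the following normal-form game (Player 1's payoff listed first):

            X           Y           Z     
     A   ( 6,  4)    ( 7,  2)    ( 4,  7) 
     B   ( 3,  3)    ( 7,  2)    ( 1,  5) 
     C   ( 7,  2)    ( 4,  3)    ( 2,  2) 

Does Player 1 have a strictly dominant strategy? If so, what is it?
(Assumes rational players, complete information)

No strictly dominant strategy exists for Player 1

Work:
A strategy strictly dominates another if it gives a strictly higher payoff against every opponent action. Compare each pair of P1's strategies column-by-column:
  A vs B: [6 vs 3, 7 vs 7, 4 vs 1] → A does not strictly dominate B (column Y: 7 ≤ 7)
  A vs C: [6 vs 7, 7 vs 4, 4 vs 2] → A does not strictly dominate C (column X: 6 ≤ 7)
  B vs A: [3 vs 6, 7 vs 7, 1 vs 4] → B does not strictly dominate A (column X: 3 ≤ 6)
  B vs C: [3 vs 7, 7 vs 4, 1 vs 2] → B does not strictly dominate C (column X: 3 ≤ 7)
  C vs A: [7 vs 6, 4 vs 7, 2 vs 4] → C does not strictly dominate A (column Y: 4 ≤ 7)
  C vs B: [7 vs 3, 4 vs 7, 2 vs 1] → C does not strictly dominate B (column Y: 4 ≤ 7)
No single strategy strictly dominates all others → no strictly dominant strategy.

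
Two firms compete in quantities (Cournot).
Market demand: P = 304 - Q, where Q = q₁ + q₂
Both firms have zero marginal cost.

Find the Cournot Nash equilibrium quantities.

q₁* = q₂* = 101.33; P* = 101.33

Work:
Profit: π_i = P·q_i = (a - q_i - q_j)·q_i
FOC: ∂π_i/∂q_i = a - 2q_i - q_j = 0
Reaction function: q_i = (304 - q_j)/2
Symmetry: q* = 304/3 = 101.33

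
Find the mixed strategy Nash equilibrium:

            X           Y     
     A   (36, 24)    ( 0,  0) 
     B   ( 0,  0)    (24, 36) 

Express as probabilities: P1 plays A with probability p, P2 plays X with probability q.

p = 0.6, q = 0.4

Work:
Find probabilities that make opponent indifferent:
P2 chooses q to make P1 indifferent between A and B
P1 chooses p to make P2 indifferent between X and Y
Mixed NE: P1 plays (A: 0.6, B: 0.4), P2 plays (X: 0.4, Y: 0.6)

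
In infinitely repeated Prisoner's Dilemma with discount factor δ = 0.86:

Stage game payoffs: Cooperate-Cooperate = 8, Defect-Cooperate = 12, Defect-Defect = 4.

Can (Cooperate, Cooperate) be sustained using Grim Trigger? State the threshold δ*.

δ* = 0.5; since δ = 0.86 ≥ 0.5, cooperation can be sustained

Work:
For Grim Trigger:
Cooperate forever: 8/(1-δ)
Defect then punished: 12 + 4·δ/(1-δ)
Need: 8/(1-δ) ≥ 12 + 4·δ/(1-δ)
Solving: δ ≥ (T-R)/(T-P) = (12-8)/(12-4) = 0.5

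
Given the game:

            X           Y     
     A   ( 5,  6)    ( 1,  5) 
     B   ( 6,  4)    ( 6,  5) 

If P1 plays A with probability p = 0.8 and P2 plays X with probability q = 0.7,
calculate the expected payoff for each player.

E[P1] = 4.24, E[P2] = 5.42

Work:
E[P1] = p·q·π₁(A,X) + p·(1-q)·π₁(A,Y) + (1-p)·q·π₁(B,X) + (1-p)·(1-q)·π₁(B,Y)
= 0.8·0.7·5 + 0.8·0.3·1 + 0.2·0.7·6 + 0.2·0.3·6
= 4.24

E[P2] = 5.42 (similar calculation)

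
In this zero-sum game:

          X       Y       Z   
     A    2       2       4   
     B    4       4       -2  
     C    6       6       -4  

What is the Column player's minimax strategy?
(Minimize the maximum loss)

Column should play Z, value = 4

Work:
Column player minimizes Row's maximum payoff:
Column X: max payoff to Row = 6
Column Y: max payoff to Row = 6
Column Z: max payoff to Row = 4
Minimum is 4, achieved by column Z.
Minimax strategy: Z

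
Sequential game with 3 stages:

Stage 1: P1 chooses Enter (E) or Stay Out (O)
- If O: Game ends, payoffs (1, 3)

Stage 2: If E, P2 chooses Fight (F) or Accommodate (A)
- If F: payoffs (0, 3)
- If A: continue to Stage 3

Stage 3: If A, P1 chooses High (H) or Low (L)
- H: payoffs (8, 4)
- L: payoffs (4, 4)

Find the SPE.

SPE: (E, A, H); Outcome (8, 4)

Work:
Stage 3: P1 chooses H (8 vs 4)
Stage 2: P2: F->3, A->4 (anticipating H). Choose A
Stage 1: P1: O->1, E->8 (anticipating A, H). Choose E
SPE path: E -> A -> H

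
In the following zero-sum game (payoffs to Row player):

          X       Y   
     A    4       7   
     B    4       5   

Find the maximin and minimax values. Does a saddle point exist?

Maximin = 4, Minimax = 4, Saddle: True

Work:
Row minimums: [4, 4] → maximin = 4
Column maximums: [4, 7] → minimax = 4
Saddle point exists! Game value = 4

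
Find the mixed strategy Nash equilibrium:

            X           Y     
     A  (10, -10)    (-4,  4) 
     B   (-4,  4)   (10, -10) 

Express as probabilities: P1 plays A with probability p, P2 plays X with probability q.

p = 0.5, q = 0.5

Work:
Find probabilities that make opponent indifferent:
P2 chooses q to make P1 indifferent between A and B
P1 chooses p to make P2 indifferent between X and Y
Mixed NE: P1 plays (A: 0.5, B: 0.5), P2 plays (X: 0.5, Y: 0.5)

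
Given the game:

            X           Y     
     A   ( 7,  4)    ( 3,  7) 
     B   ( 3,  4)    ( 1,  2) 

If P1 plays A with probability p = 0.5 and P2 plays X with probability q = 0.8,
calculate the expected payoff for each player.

E[P1] = 4.4, E[P2] = 4.1

Work:
E[P1] = p·q·π₁(A,X) + p·(1-q)·π₁(A,Y) + (1-p)·q·π₁(B,X) + (1-p)·(1-q)·π₁(B,Y)
= 0.5·0.8·7 + 0.5·0.2·3 + 0.5·0.8·3 + 0.5·0.2·1
= 4.4

E[P2] = 4.1 (similar calculation)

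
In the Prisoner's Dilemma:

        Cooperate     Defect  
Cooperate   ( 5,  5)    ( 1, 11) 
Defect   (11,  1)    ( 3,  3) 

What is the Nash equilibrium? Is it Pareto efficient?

(Defect, Defect) is NE; not Pareto efficient

Work:
Defect dominates Cooperate for both players:
If P2 cooperates: Defect (11) > Cooperate (5)
If P2 defects: Defect (3) > Cooperate (1)
NE: (Defect, Defect) with payoff (3, 3)
But (Cooperate, Cooperate) = (5, 5) Pareto dominates (3, 3)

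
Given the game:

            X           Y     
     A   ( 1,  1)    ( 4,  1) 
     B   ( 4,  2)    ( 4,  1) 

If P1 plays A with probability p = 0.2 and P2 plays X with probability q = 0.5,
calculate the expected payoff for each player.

E[P1] = 3.7, E[P2] = 1.4

Work:
E[P1] = p·q·π₁(A,X) + p·(1-q)·π₁(A,Y) + (1-p)·q·π₁(B,X) + (1-p)·(1-q)·π₁(B,Y)
= 0.2·0.5·1 + 0.2·0.5·4 + 0.8·0.5·4 + 0.8·0.5·4
= 3.7

E[P2] = 1.4 (similar calculation)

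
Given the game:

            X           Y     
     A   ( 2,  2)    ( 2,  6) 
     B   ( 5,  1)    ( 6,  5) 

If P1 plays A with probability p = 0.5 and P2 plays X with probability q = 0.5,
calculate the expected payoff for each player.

E[P1] = 3.75, E[P2] = 3.5

Work:
E[P1] = p·q·π₁(A,X) + p·(1-q)·π₁(A,Y) + (1-p)·q·π₁(B,X) + (1-p)·(1-q)·π₁(B,Y)
= 0.5·0.5·2 + 0.5·0.5·2 + 0.5·0.5·5 + 0.5·0.5·6
= 3.75

E[P2] = 3.5 (similar calculation)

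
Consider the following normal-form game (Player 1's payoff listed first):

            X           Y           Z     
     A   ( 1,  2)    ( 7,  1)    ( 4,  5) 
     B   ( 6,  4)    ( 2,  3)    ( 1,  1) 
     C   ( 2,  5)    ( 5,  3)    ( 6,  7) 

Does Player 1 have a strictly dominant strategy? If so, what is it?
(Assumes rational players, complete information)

No strictly dominant strategy exists for Player 1

Work:
A strategy strictly dominates another if it gives a strictly higher payoff against every opponent action. Compare each pair of P1's strategies column-by-column:
  A vs B: [1 vs 6, 7 vs 2, 4 vs 1] → A does not strictly dominate B (column X: 1 ≤ 6)
  A vs C: [1 vs 2, 7 vs 5, 4 vs 6] → A does not strictly dominate C (column X: 1 ≤ 2)
  B vs A: [6 vs 1, 2 vs 7, 1 vs 4] → B does not strictly dominate A (column Y: 2 ≤ 7)
  B vs C: [6 vs 2, 2 vs 5, 1 vs 6] → B does not strictly dominate C (column Y: 2 ≤ 5)
  C vs A: [2 vs 1, 5 vs 7, 6 vs 4] → C does not strictly dominate A (column Y: 5 ≤ 7)
  C vs B: [2 vs 6, 5 vs 2, 6 vs 1] → C does not strictly dominate B (column X: 2 ≤ 6)
No single strategy strictly dominates all others → no strictly dominant strategy.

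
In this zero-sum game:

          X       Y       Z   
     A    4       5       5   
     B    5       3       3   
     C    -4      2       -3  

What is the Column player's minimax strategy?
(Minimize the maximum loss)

Column should play X or Y or Z (all achieve the minimum), value = 5

Work:
Column player minimizes Row's maximum payoff:
Column X: max payoff to Row = 5
Column Y: max payoff to Row = 5
Column Z: max payoff to Row = 5
Minimum is 5, achieved by columns X, Y, Z (tied).
Each of X or Y or Z is a minimax strategy.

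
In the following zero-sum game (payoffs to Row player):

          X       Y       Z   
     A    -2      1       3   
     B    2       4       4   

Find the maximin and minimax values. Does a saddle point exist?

Maximin = 2, Minimax = 2, Saddle: True

Work:
Row minimums: [-2, 2] → maximin = 2
Column maximums: [2, 4, 4] → minimax = 2
Saddle point exists! Game value = 2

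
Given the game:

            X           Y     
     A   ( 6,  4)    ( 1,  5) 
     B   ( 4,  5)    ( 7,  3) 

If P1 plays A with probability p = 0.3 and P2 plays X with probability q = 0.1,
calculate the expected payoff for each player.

E[P1] = 5.14, E[P2] = 3.71

Work:
E[P1] = p·q·π₁(A,X) + p·(1-q)·π₁(A,Y) + (1-p)·q·π₁(B,X) + (1-p)·(1-q)·π₁(B,Y)
= 0.3·0.1·6 + 0.3·0.9·1 + 0.7·0.1·4 + 0.7·0.9·7
= 5.14

E[P2] = 3.71 (similar calculation)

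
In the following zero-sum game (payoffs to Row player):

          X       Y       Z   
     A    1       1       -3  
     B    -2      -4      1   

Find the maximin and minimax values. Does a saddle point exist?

Maximin = -3, Minimax = 1, Saddle: False

Work:
Row minimums: [-3, -4] → maximin = -3
Column maximums: [1, 1, 1] → minimax = 1
No saddle point (maximin ≠ minimax). Mixed strategy needed.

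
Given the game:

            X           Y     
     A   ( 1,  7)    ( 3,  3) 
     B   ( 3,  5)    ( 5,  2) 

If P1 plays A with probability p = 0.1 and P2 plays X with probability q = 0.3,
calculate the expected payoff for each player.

E[P1] = 4.2, E[P2] = 3.03

Work:
E[P1] = p·q·π₁(A,X) + p·(1-q)·π₁(A,Y) + (1-p)·q·π₁(B,X) + (1-p)·(1-q)·π₁(B,Y)
= 0.1·0.3·1 + 0.1·0.7·3 + 0.9·0.3·3 + 0.9·0.7·5
= 4.2

E[P2] = 3.03 (similar calculation)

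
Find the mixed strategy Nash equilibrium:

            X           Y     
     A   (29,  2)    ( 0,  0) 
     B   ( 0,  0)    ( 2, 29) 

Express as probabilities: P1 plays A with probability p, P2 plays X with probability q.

p = 0.9355, q = 0.0645

Work:
Find probabilities that make opponent indifferent:
P2 chooses q to make P1 indifferent between A and B
P1 chooses p to make P2 indifferent between X and Y
Mixed NE: P1 plays (A: 0.9355, B: 0.0645), P2 plays (X: 0.0645, Y: 0.9355)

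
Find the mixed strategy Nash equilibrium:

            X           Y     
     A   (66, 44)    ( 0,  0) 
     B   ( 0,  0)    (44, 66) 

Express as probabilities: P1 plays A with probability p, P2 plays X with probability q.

p = 0.6, q = 0.4

Work:
Find probabilities that make opponent indifferent:
P2 chooses q to make P1 indifferent between A and B
P1 chooses p to make P2 indifferent between X and Y
Mixed NE: P1 plays (A: 0.6, B: 0.4), P2 plays (X: 0.4, Y: 0.6)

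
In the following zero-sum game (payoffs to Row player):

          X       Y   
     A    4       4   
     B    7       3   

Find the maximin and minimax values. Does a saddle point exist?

Maximin = 4, Minimax = 4, Saddle: True

Work:
Row minimums: [4, 3] → maximin = 4
Column maximums: [7, 4] → minimax = 4
Saddle point exists! Game value = 4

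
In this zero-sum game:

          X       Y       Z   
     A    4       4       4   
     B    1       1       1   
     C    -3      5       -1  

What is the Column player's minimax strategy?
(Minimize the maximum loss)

Column should play X or Z (all achieve the minimum), value = 4

Work:
Column player minimizes Row's maximum payoff:
Column X: max payoff to Row = 4
Column Y: max payoff to Row = 5
Column Z: max payoff to Row = 4
Minimum is 4, achieved by columns X, Z (tied).
Each of X or Z is a minimax strategy.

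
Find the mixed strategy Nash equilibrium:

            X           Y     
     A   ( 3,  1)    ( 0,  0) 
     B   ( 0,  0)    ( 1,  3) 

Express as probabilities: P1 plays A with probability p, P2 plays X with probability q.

p = 0.75, q = 0.25

Work:
Find probabilities that make opponent indifferent:
P2 chooses q to make P1 indifferent between A and B
P1 chooses p to make P2 indifferent between X and Y
Mixed NE: P1 plays (A: 0.75, B: 0.25), P2 plays (X: 0.25, Y: 0.75)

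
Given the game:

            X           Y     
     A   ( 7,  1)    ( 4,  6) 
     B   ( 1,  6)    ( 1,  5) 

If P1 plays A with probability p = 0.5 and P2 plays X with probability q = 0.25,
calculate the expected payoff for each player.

E[P1] = 2.875, E[P2] = 5.0

Work:
E[P1] = p·q·π₁(A,X) + p·(1-q)·π₁(A,Y) + (1-p)·q·π₁(B,X) + (1-p)·(1-q)·π₁(B,Y)
= 0.5·0.25·7 + 0.5·0.75·4 + 0.5·0.25·1 + 0.5·0.75·1
= 2.875

E[P2] = 5.0 (similar calculation)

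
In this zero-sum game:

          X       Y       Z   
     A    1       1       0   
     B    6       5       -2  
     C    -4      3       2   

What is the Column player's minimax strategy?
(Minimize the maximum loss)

Column should play Z, value = 2

Work:
Column player minimizes Row's maximum payoff:
Column X: max payoff to Row = 6
Column Y: max payoff to Row = 5
Column Z: max payoff to Row = 2
Minimum is 2, achieved by column Z.
Minimax strategy: Z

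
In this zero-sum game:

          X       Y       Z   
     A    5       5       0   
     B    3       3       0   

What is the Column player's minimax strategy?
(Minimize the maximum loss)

Column should play Z, value = 0

Work:
Column player minimizes Row's maximum payoff:
Column X: max payoff to Row = 5
Column Y: max payoff to Row = 5
Column Z: max payoff to Row = 0
Minimum is 0, achieved by column Z.
Minimax strategy: Z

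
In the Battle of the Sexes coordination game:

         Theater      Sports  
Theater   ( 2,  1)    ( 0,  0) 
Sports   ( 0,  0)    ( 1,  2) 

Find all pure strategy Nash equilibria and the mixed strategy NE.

Pure NE: (Theater, Theater) and (Sports, Sports); Mixed NE: p = 0.6667, q = 0.3333

Work:
Check pure NE:
(Theater, Theater): (2, 1) - no unilateral deviation beneficial
(Sports, Sports): (1, 2) - no unilateral deviation beneficial
Mixed NE: P1 plays Theater with p = 0.6667, P2 plays Theater with q = 0.3333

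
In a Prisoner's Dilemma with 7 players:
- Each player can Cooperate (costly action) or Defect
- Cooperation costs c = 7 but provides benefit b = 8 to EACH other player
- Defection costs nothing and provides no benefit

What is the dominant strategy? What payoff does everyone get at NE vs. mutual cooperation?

Dominant: Defect; NE payoff = 0; Coop payoff = 41

Work:
Defect dominates (saves cost c = 7, benefit to others is external)
NE: All defect → everyone gets 0
If all cooperate: each receives (6)×8 - 7 = 41
Social dilemma: 41 > 0 but NE gives 0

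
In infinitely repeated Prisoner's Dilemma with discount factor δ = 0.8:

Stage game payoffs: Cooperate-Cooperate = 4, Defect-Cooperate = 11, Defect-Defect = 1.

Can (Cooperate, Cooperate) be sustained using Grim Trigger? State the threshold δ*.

δ* = 0.7; since δ = 0.8 ≥ 0.7, cooperation can be sustained

Work:
For Grim Trigger:
Cooperate forever: 4/(1-δ)
Defect then punished: 11 + 1·δ/(1-δ)
Need: 4/(1-δ) ≥ 11 + 1·δ/(1-δ)
Solving: δ ≥ (T-R)/(T-P) = (11-4)/(11-1) = 0.7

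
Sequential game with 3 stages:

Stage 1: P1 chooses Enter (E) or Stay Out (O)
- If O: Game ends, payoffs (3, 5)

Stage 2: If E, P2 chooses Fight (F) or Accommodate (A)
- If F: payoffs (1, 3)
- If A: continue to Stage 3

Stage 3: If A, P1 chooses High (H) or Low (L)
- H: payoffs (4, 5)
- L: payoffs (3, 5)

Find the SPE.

SPE: (E, A, H); Outcome (4, 5)

Work:
Stage 3: P1 chooses H (4 vs 3)
Stage 2: P2: F->3, A->5 (anticipating H). Choose A
Stage 1: P1: O->3, E->4 (anticipating A, H). Choose E
SPE path: E -> A -> H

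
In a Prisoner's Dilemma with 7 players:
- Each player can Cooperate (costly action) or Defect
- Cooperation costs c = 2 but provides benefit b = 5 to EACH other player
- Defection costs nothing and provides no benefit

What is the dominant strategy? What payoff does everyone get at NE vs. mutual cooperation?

Dominant: Defect; NE payoff = 0; Coop payoff = 28

Work:
Defect dominates (saves cost c = 2, benefit to others is external)
NE: All defect → everyone gets 0
If all cooperate: each receives (6)×5 - 2 = 28
Social dilemma: 28 > 0 but NE gives 0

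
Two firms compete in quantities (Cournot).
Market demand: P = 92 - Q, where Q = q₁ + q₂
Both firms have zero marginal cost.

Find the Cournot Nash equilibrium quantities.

q₁* = q₂* = 30.67; P* = 30.67

Work:
Profit: π_i = P·q_i = (a - q_i - q_j)·q_i
FOC: ∂π_i/∂q_i = a - 2q_i - q_j = 0
Reaction function: q_i = (92 - q_j)/2
Symmetry: q* = 92/3 = 30.67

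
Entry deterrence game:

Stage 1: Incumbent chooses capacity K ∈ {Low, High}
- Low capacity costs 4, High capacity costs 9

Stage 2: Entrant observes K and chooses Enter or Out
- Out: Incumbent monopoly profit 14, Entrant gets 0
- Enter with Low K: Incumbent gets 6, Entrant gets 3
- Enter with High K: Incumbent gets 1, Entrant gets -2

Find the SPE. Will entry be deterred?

SPE: (High, Enter|Low, Out|High); Entry deterred. Incumbent net profit = 5

Work:
After Low K: Entrant enters (3 > 0)
After High K: Entrant stays out (-2 < 0)
Incumbent: Low → 6−4=2, High → 14−9=5
Incumbent chooses High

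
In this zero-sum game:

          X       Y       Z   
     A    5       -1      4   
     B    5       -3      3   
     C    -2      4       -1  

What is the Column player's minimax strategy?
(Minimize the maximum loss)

Column should play Y or Z (all achieve the minimum), value = 4

Work:
Column player minimizes Row's maximum payoff:
Column X: max payoff to Row = 5
Column Y: max payoff to Row = 4
Column Z: max payoff to Row = 4
Minimum is 4, achieved by columns Y, Z (tied).
Each of Y or Z is a minimax strategy.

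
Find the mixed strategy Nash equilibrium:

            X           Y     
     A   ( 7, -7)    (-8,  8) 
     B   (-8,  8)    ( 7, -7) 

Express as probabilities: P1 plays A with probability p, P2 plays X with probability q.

p = 0.5, q = 0.5

Work:
Find probabilities that make opponent indifferent:
P2 chooses q to make P1 indifferent between A and B
P1 chooses p to make P2 indifferent between X and Y
Mixed NE: P1 plays (A: 0.5, B: 0.5), P2 plays (X: 0.5, Y: 0.5)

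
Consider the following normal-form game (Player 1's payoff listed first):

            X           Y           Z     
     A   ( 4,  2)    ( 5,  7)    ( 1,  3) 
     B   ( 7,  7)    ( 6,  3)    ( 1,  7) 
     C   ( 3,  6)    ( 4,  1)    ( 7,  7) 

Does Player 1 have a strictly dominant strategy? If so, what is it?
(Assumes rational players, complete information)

No strictly dominant strategy exists for Player 1

Work:
A strategy strictly dominates another if it gives a strictly higher payoff against every opponent action. Compare each pair of P1's strategies column-by-column:
  A vs B: [4 vs 7, 5 vs 6, 1 vs 1] → A does not strictly dominate B (column X: 4 ≤ 7)
  A vs C: [4 vs 3, 5 vs 4, 1 vs 7] → A does not strictly dominate C (column Z: 1 ≤ 7)
  B vs A: [7 vs 4, 6 vs 5, 1 vs 1] → B does not strictly dominate A (column Z: 1 ≤ 1)
  B vs C: [7 vs 3, 6 vs 4, 1 vs 7] → B does not strictly dominate C (column Z: 1 ≤ 7)
  C vs A: [3 vs 4, 4 vs 5, 7 vs 1] → C does not strictly dominate A (column X: 3 ≤ 4)
  C vs B: [3 vs 7, 4 vs 6, 7 vs 1] → C does not strictly dominate B (column X: 3 ≤ 7)
No single strategy strictly dominates all others → no strictly dominant strategy.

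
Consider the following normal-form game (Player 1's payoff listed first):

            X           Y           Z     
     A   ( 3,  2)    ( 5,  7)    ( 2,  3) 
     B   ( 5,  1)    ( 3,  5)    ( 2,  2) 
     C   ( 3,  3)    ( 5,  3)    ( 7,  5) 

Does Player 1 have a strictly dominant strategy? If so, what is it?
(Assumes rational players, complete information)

No strictly dominant strategy exists for Player 1

Work:
A strategy strictly dominates another if it gives a strictly higher payoff against every opponent action. Compare each pair of P1's strategies column-by-column:
  A vs B: [3 vs 5, 5 vs 3, 2 vs 2] → A does not strictly dominate B (column X: 3 ≤ 5)
  A vs C: [3 vs 3, 5 vs 5, 2 vs 7] → A does not strictly dominate C (column X: 3 ≤ 3)
  B vs A: [5 vs 3, 3 vs 5, 2 vs 2] → B does not strictly dominate A (column Y: 3 ≤ 5)
  B vs C: [5 vs 3, 3 vs 5, 2 vs 7] → B does not strictly dominate C (column Y: 3 ≤ 5)
  C vs A: [3 vs 3, 5 vs 5, 7 vs 2] → C does not strictly dominate A (column X: 3 ≤ 3)
  C vs B: [3 vs 5, 5 vs 3, 7 vs 2] → C does not strictly dominate B (column X: 3 ≤ 5)
No single strategy strictly dominates all others → no strictly dominant strategy.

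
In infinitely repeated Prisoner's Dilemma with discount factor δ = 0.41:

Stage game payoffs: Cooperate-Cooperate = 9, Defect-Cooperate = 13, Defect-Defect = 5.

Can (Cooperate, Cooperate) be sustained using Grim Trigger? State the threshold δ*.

δ* = 0.5; since δ = 0.41 < 0.5, cooperation cannot be sustained

Work:
For Grim Trigger:
Cooperate forever: 9/(1-δ)
Defect then punished: 13 + 5·δ/(1-δ)
Need: 9/(1-δ) ≥ 13 + 5·δ/(1-δ)
Solving: δ ≥ (T-R)/(T-P) = (13-9)/(13-5) = 0.5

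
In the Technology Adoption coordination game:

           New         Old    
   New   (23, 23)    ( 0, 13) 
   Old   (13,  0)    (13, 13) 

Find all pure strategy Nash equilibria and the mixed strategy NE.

Pure NE: (New, New) and (Old, Old); Mixed NE: p = 0.5652, q = 0.5652

Work:
Check pure NE:
(New, New): (23, 23) - no unilateral deviation beneficial
(Old, Old): (13, 13) - no unilateral deviation beneficial
Mixed NE: P1 plays New with p = 0.5652, P2 plays New with q = 0.5652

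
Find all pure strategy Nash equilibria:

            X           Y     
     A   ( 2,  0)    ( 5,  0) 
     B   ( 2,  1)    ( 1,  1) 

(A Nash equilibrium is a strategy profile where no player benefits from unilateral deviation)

Nash equilibrium: (A, X), (A, Y), (B, X)

Work:
Best responses:
  P1 vs X: payoffs [2, 2] → best response A/B (payoff 2)
  P1 vs Y: payoffs [5, 1] → best response A (payoff 5)
  P2 vs A: payoffs [0, 0] → best response X/Y (payoff 0)
  P2 vs B: payoffs [1, 1] → best response X/Y (payoff 1)
Mutual best responses: (A,X), (A,Y), (B,X) → Nash equilibria.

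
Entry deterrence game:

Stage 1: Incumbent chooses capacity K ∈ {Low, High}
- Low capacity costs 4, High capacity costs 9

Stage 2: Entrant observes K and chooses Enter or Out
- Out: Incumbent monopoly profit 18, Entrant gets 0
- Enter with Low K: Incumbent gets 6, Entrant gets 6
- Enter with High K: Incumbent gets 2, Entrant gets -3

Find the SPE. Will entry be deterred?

SPE: (High, Enter|Low, Out|High); Entry deterred. Incumbent net profit = 9

Work:
After Low K: Entrant enters (6 > 0)
After High K: Entrant stays out (-3 < 0)
Incumbent: Low → 6−4=2, High → 18−9=9
Incumbent chooses High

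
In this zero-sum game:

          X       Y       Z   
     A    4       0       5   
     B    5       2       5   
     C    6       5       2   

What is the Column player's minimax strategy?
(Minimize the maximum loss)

Column should play Y or Z (all achieve the minimum), value = 5

Work:
Column player minimizes Row's maximum payoff:
Column X: max payoff to Row = 6
Column Y: max payoff to Row = 5
Column Z: max payoff to Row = 5
Minimum is 5, achieved by columns Y, Z (tied).
Each of Y or Z is a minimax strategy.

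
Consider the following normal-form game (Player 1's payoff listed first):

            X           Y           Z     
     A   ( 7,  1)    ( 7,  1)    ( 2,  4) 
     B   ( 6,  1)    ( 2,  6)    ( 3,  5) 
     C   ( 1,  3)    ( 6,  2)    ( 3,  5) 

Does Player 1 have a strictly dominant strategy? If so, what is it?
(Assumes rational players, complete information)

No strictly dominant strategy exists for Player 1

Work:
A strategy strictly dominates another if it gives a strictly higher payoff against every opponent action. Compare each pair of P1's strategies column-by-column:
  A vs B: [7 vs 6, 7 vs 2, 2 vs 3] → A does not strictly dominate B (column Z: 2 ≤ 3)
  A vs C: [7 vs 1, 7 vs 6, 2 vs 3] → A does not strictly dominate C (column Z: 2 ≤ 3)
  B vs A: [6 vs 7, 2 vs 7, 3 vs 2] → B does not strictly dominate A (column X: 6 ≤ 7)
  B vs C: [6 vs 1, 2 vs 6, 3 vs 3] → B does not strictly dominate C (column Y: 2 ≤ 6)
  C vs A: [1 vs 7, 6 vs 7, 3 vs 2] → C does not strictly dominate A (column X: 1 ≤ 7)
  C vs B: [1 vs 6, 6 vs 2, 3 vs 3] → C does not strictly dominate B (column X: 1 ≤ 6)
No single strategy strictly dominates all others → no strictly dominant strategy.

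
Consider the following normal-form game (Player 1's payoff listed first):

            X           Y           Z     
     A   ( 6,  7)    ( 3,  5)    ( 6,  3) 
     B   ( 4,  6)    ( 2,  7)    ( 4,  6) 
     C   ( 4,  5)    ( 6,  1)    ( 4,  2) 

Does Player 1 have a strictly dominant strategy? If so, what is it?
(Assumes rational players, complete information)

No strictly dominant strategy exists for Player 1

Work:
A strategy strictly dominates another if it gives a strictly higher payoff against every opponent action. Compare each pair of P1's strategies column-by-column:
  A vs B: [6 vs 4, 3 vs 2, 6 vs 4] → A strictly dominates B
  A vs C: [6 vs 4, 3 vs 6, 6 vs 4] → A does not strictly dominate C (column Y: 3 ≤ 6)
  B vs A: [4 vs 6, 2 vs 3, 4 vs 6] → B does not strictly dominate A (column X: 4 ≤ 6)
  B vs C: [4 vs 4, 2 vs 6, 4 vs 4] → B does not strictly dominate C (column X: 4 ≤ 4)
  C vs A: [4 vs 6, 6 vs 3, 4 vs 6] → C does not strictly dominate A (column X: 4 ≤ 6)
  C vs B: [4 vs 4, 6 vs 2, 4 vs 4] → C does not strictly dominate B (column X: 4 ≤ 4)
No single strategy strictly dominates all others → no strictly dominant strategy.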